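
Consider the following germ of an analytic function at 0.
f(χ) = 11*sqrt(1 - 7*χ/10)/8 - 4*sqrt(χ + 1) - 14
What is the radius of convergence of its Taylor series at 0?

Branch term (-4)*sqrt(1 - χ/(-1)): its argument vanishes at χ = -1, a square-root branch point, modulus 1.
Branch term (11/8)*sqrt(1 - χ/(10/7)): its argument vanishes at χ = 10/7, a square-root branch point, modulus 10/7.
The radius of convergence is the smallest modulus among the singular points: 1.

The radius of convergence is 1.


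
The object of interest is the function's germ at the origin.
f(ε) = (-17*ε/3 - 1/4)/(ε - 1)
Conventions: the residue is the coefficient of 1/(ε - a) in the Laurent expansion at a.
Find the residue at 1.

The residue is -71/12.

At the order-1 pole 1 set g(ε) = (ε - (1))*f(ε) = -17*ε/3 - 1/4.
Simple pole: residue = g(a) at a = 1, which is -71/12.


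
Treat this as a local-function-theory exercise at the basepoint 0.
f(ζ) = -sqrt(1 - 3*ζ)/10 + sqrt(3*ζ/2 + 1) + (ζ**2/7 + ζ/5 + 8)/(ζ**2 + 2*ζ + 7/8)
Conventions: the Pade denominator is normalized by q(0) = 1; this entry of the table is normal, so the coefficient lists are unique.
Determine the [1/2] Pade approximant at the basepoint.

The Pade approximant has numerator coefficients [703/70, 280640570431/7656275480]; denominator coefficients [1, 614509885/109375364, 22651747593/3062510192].

Taylor coefficients needed (expand at 0): a_0 = 703/70, a_1 = -9687/490, a_2 = 2019027/54880, a_3 = -92928237/1536640.
Write the denominator as Q(ζ) = 1 + q1*ζ + q2*ζ^2. Requiring Q*f - P = O(ζ^4) with deg P <= 1 kills the coefficients of ζ^2..ζ^3 in Q*f:
  ζ^2: a_2 + q1*a_1 + q2*a_0 = 0, i.e. 2019027/54880 + (-9687/490)*q1 + (703/70)*q2 = 0.
  ζ^3: a_3 + q1*a_2 + q2*a_1 = 0, i.e. -92928237/1536640 + (2019027/54880)*q1 + (-9687/490)*q2 = 0.
Solving this linear system: q1 = 614509885/109375364, q2 = 22651747593/3062510192.
The numerator is Q*f truncated at degree 1: P0 = a_0 = 703/70; P1 = a_1 + q1*a_0 = 280640570431/7656275480.


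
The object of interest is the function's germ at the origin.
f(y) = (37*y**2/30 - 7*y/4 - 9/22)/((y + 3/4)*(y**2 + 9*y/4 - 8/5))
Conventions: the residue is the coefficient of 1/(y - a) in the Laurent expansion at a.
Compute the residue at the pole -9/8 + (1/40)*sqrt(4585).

The residue is 130891/143880 - (147437/8795864)*sqrt(4585).

The factor y**2 + 9*y/4 - 8/5 splits as (y - a)(y - a') with a = -9/8 + (1/40)*sqrt(4585), a' = -9/8 - (1/40)*sqrt(4585). At the order-1 pole a set g(y) = (y - a)*f(y) = [(37*y**2/30 - 7*y/4 - 9/22)/(y + 3/4)] / (y - a').
Simple pole: residue = g(a) at a = -9/8 + (1/40)*sqrt(4585), which is 130891/143880 - (147437/8795864)*sqrt(4585).


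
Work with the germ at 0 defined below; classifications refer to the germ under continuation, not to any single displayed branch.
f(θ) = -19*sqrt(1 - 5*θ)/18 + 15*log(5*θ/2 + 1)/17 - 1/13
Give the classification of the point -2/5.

The point is a logarithmic branch point.

The term (15/17)*log(1 - θ/(-2/5)) has argument 1 - -2/5/(-2/5) = 0 at -2/5: a logarithmic (infinitely-sheeted) branch point; the remaining terms are analytic or single-valued there.


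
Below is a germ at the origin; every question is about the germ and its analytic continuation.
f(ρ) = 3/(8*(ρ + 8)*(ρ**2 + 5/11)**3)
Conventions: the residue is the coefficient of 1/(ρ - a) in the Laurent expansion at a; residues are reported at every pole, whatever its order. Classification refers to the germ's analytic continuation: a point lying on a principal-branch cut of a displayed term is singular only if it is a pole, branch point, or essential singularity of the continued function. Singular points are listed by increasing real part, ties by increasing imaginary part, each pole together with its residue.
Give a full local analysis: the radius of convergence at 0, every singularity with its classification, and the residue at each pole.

Denominator factor (ρ + 8): pole of order 1 at -8, modulus 8.
Denominator factor (ρ**2 + 5/11)^3: discriminant -20/11, complex-conjugate roots ((1/11)*sqrt(55))*i and -((1/11)*sqrt(55))*i; poles of order 3, moduli (1/11)*sqrt(55) and (1/11)*sqrt(55).
The radius of convergence is the smallest modulus among the singular points: (1/11)*sqrt(55).
At the order-1 pole -8 set g(ρ) = (ρ - (-8))*f(ρ) = 3/(8*(ρ**2 + 5/11)**3).
Simple pole: residue = g(a) at a = -8, which is 3993/2851206632.
The factor ρ**2 + 5/11 splits as (ρ - a)(ρ - a') with a = -((1/11)*sqrt(55))*i, a' = ((1/11)*sqrt(55))*i. At the order-3 pole a set g(ρ) = (ρ - a)^3*f(ρ) = [3/(8*(ρ + 8))] / (ρ - a')^3.
Order-3 pole: residue = g''(a)/2; g''(-((1/11)*sqrt(55))*i) = (-3993/2851206632) + ((6079035039/356400829000)*sqrt(55))*i, so the residue is (-3993/5702413264) + ((6079035039/712801658000)*sqrt(55))*i.
The factor ρ**2 + 5/11 splits as (ρ - a)(ρ - a') with a = ((1/11)*sqrt(55))*i, a' = -((1/11)*sqrt(55))*i. At the order-3 pole a set g(ρ) = (ρ - a)^3*f(ρ) = [3/(8*(ρ + 8))] / (ρ - a')^3.
Order-3 pole: residue = g''(a)/2; g''(((1/11)*sqrt(55))*i) = (-3993/2851206632) - ((6079035039/356400829000)*sqrt(55))*i, so the residue is (-3993/5702413264) - ((6079035039/712801658000)*sqrt(55))*i.
List the singular points by increasing real part (a conjugate pair: the negative imaginary part first).

Radius of convergence at 0: (1/11)*sqrt(55).
At -8: a pole of order 1; residue 3993/2851206632.
At -((1/11)*sqrt(55))*i: a pole of order 3; residue (-3993/5702413264) + ((6079035039/712801658000)*sqrt(55))*i.
At ((1/11)*sqrt(55))*i: a pole of order 3; residue (-3993/5702413264) - ((6079035039/712801658000)*sqrt(55))*i.


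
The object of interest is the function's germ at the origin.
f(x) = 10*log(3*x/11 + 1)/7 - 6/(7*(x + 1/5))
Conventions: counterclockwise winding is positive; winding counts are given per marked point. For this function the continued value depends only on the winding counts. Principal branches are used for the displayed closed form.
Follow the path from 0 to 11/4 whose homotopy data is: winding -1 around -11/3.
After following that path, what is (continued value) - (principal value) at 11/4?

Continued minus principal equals -(20/7)*pi*i.

The rational part is single-valued and drops out of the difference; each branch term changes only by its own monodromy.
(10/7)*log(1 - x/(-11/3)): each positive loop around -11/3 adds 2*pi*i to the log, so winding -1 contributes (10/7)*(-1)*2*pi*i = -(20/7)*pi*i.
Summing the contributions at x = 11/4 gives -(20/7)*pi*i.


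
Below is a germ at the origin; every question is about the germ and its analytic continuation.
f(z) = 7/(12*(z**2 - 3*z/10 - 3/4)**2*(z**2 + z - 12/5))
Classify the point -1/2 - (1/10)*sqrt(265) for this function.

The denominator factor z**2 + z - 12/5 vanishes at -1/2 - (1/10)*sqrt(265) and appears to the power 1; the numerator there equals 7/12, nonzero, and no other factor vanishes.
Hence a pole whose order is the multiplicity, 1.

The point is a pole of order 1.


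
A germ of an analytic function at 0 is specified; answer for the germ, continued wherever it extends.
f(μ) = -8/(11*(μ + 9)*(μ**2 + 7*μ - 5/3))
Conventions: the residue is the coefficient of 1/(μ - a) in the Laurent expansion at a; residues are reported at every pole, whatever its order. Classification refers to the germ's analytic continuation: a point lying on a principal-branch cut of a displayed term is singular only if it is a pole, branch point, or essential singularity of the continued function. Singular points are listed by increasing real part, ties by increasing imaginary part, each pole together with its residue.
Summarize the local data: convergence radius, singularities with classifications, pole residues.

Radius of convergence at 0: -7/2 + (1/6)*sqrt(501).
At -9: a pole of order 1; residue -24/539.
At -7/2 - (1/6)*sqrt(501): a pole of order 1; residue 12/539 + (12/8183)*sqrt(501).
At -7/2 + (1/6)*sqrt(501): a pole of order 1; residue 12/539 - (12/8183)*sqrt(501).

Denominator factor (μ + 9): pole of order 1 at -9, modulus 9.
Denominator factor (μ**2 + 7*μ - 5/3): discriminant 167/3, real irrational roots -7/2 + (1/6)*sqrt(501) and -7/2 - (1/6)*sqrt(501); poles of order 1, moduli -7/2 + (1/6)*sqrt(501) and 7/2 + (1/6)*sqrt(501).
The radius of convergence is the smallest modulus among the singular points: -7/2 + (1/6)*sqrt(501).
At the order-1 pole -9 set g(μ) = (μ - (-9))*f(μ) = -8/(11*(μ**2 + 7*μ - 5/3)).
Simple pole: residue = g(a) at a = -9, which is -24/539.
The factor μ**2 + 7*μ - 5/3 splits as (μ - a)(μ - a') with a = -7/2 - (1/6)*sqrt(501), a' = -7/2 + (1/6)*sqrt(501). At the order-1 pole a set g(μ) = (μ - a)*f(μ) = [-8/(11*(μ + 9))] / (μ - a').
Simple pole: residue = g(a) at a = -7/2 - (1/6)*sqrt(501), which is 12/539 + (12/8183)*sqrt(501).
The factor μ**2 + 7*μ - 5/3 splits as (μ - a)(μ - a') with a = -7/2 + (1/6)*sqrt(501), a' = -7/2 - (1/6)*sqrt(501). At the order-1 pole a set g(μ) = (μ - a)*f(μ) = [-8/(11*(μ + 9))] / (μ - a').
Simple pole: residue = g(a) at a = -7/2 + (1/6)*sqrt(501), which is 12/539 - (12/8183)*sqrt(501).
List the singular points by increasing real part (a conjugate pair: the negative imaginary part first).


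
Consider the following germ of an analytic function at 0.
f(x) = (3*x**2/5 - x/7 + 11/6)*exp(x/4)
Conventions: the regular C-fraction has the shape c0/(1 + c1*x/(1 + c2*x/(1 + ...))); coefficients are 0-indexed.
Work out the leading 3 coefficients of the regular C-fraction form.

Taylor coefficients (expand at 0): a_0 = 11/6, a_1 = 53/168, a_2 = 4177/6720.
c0 = a_0 = 11/6. Peel one level at a time: if S = 1 + c*x/S' with S'(0) = 1, then c is the x-coefficient of S and S' = c*x/(S - 1).
S_1 = c0/f = 1 + (-53/308)*x + (-293539/948640)*x^2 + ...; c1 = -53/308.
S_2 = c1*x/(S_1 - 1) = 1 + (-293539/163240)*x + ...; c2 = -293539/163240.

The regular C-fraction coefficients are [11/6, -53/308, -293539/163240].


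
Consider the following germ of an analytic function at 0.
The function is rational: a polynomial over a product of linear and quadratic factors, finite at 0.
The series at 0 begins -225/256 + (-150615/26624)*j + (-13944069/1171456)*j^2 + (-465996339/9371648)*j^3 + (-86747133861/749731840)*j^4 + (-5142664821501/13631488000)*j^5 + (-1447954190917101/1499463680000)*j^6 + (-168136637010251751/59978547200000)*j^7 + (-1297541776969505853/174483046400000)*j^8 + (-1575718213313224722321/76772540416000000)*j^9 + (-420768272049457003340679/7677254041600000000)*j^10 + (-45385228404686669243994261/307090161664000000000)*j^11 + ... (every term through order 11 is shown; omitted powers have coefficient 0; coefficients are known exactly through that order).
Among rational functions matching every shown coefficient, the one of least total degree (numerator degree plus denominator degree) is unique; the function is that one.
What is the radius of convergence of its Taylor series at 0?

The radius of convergence is 2/5.

No rational of total degree below 10 reproduces all 12 coefficients; solving the [2/8] Pade equations on them gives f(j) = (-38*j**2/11 + 15*j/13 + 1/3)/((j - 2/5)**2*(j**2 - 9*j/10 - 4/3)**3), whose expansion matches every shown term.
Denominator factor (j - 2/5)^2: pole of order 2 at 2/5, modulus 2/5.
Denominator factor (j**2 - 9*j/10 - 4/3)^3: discriminant 1843/300, real irrational roots 9/20 + (1/60)*sqrt(5529) and 9/20 - (1/60)*sqrt(5529); poles of order 3, moduli 9/20 + (1/60)*sqrt(5529) and -9/20 + (1/60)*sqrt(5529).
The radius of convergence is the smallest modulus among the singular points: 2/5.


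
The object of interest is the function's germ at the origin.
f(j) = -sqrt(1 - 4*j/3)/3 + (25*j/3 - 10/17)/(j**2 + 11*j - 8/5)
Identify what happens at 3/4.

The point is an algebraic (square-root) branch point.

The term (-1/3)*sqrt(1 - j/(3/4)) has argument 1 - 3/4/(3/4) = 0 at 3/4: a square-root (algebraic, two-sheeted) branch point; the remaining terms are analytic or single-valued there.


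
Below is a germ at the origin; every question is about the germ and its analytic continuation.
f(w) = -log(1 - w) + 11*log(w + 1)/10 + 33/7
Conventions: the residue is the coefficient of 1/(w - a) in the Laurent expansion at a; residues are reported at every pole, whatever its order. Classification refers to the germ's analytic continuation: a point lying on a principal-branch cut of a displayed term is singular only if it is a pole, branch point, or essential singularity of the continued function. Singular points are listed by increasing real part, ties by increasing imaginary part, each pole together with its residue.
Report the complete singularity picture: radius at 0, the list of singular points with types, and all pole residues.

Branch term (11/10)*log(1 - w/(-1)): its argument vanishes at w = -1, a logarithmic branch point, modulus 1.
Branch term (-1)*log(1 - w/(1)): its argument vanishes at w = 1, a logarithmic branch point, modulus 1.
The radius of convergence is the smallest modulus among the singular points: 1.
List the singular points by increasing real part (a conjugate pair: the negative imaginary part first).

Radius of convergence at 0: 1.
At -1: a logarithmic branch point.
At 1: a logarithmic branch point.


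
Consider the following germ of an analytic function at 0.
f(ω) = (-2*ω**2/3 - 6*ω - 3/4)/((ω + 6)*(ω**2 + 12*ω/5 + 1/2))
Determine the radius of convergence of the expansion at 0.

The radius of convergence is 6/5 - (1/10)*sqrt(94).

Denominator factor (ω + 6): pole of order 1 at -6, modulus 6.
Denominator factor (ω**2 + 12*ω/5 + 1/2): discriminant 94/25, real irrational roots -6/5 + (1/10)*sqrt(94) and -6/5 - (1/10)*sqrt(94); poles of order 1, moduli 6/5 - (1/10)*sqrt(94) and 6/5 + (1/10)*sqrt(94).
The radius of convergence is the smallest modulus among the singular points: 6/5 - (1/10)*sqrt(94).


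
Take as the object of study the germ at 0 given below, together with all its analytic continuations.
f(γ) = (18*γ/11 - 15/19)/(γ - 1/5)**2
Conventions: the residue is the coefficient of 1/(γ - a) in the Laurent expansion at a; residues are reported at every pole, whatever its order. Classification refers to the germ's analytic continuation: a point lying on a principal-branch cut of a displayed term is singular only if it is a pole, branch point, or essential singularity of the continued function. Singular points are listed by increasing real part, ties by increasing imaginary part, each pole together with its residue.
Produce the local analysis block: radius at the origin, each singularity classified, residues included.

Denominator factor (γ - 1/5)^2: pole of order 2 at 1/5, modulus 1/5.
The radius of convergence is the smallest modulus among the singular points: 1/5.
At the order-2 pole 1/5 set g(γ) = (γ - (1/5))^2*f(γ) = 18*γ/11 - 15/19.
Order-2 pole: residue = g'(a); g'(1/5) = 18/11, so the residue is 18/11.

Radius of convergence at 0: 1/5.
At 1/5: a pole of order 2; residue 18/11.


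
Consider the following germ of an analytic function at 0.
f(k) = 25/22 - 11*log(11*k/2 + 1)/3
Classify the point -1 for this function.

There is no denominator, hence no pole anywhere.
Branch term log(1 - k/(-2/11)): argument at -1 is -9/2, nonzero, so -1 is not its branch point (a point on a principal cut is still regular for the continued germ).
So the germ continues analytically to -1.

The point is a regular point.


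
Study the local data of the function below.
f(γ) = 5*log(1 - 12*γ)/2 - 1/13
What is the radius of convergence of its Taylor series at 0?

Branch term (5/2)*log(1 - γ/(1/12)): its argument vanishes at γ = 1/12, a logarithmic branch point, modulus 1/12.
The radius of convergence is the smallest modulus among the singular points: 1/12.

The radius of convergence is 1/12.


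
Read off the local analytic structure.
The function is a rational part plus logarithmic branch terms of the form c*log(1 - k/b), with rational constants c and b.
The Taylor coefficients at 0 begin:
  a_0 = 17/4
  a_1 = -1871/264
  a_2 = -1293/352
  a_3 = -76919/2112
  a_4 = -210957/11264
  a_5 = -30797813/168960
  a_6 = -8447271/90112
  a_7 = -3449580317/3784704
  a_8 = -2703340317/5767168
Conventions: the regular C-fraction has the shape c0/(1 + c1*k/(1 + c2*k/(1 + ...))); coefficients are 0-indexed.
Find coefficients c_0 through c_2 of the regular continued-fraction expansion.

The regular C-fraction coefficients are [17/4, 1871/1122, -9177401/4198524].

Taylor coefficients (read off): a_0 = 17/4, a_1 = -1871/264, a_2 = -1293/352.
c0 = a_0 = 17/4. Peel one level at a time: if S = 1 + c*k/S' with S'(0) = 1, then c is the k-coefficient of S and S' = c*k/(S - 1).
S_1 = c0/f = 1 + (1871/1122)*k + (9177401/2517768)*k^2 + ...; c1 = 1871/1122.
S_2 = c1*k/(S_1 - 1) = 1 + (-9177401/4198524)*k + ...; c2 = -9177401/4198524.


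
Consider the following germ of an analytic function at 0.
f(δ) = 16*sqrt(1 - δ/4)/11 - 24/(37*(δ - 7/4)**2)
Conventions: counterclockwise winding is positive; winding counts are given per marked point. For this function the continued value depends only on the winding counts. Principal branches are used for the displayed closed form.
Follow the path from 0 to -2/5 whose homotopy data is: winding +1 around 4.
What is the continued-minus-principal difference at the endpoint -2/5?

The rational part is single-valued and drops out of the difference; each branch term changes only by its own monodromy.
(16/11)*sqrt(1 - δ/(4)): winding +1 is odd, the square root flips sign, contributing -2*(16/11)*sqrt(1 - (-2/5)/(4)) = -2*(16/11)*sqrt(11/10) = -(16/55)*sqrt(110).
Summing the contributions at δ = -2/5 gives -(16/55)*sqrt(110).

Continued minus principal equals -(16/55)*sqrt(110).


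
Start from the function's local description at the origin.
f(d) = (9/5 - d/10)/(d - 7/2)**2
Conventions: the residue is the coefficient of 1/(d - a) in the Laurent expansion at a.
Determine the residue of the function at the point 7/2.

The residue is -1/10.

At the order-2 pole 7/2 set g(d) = (d - (7/2))^2*f(d) = 9/5 - d/10.
Order-2 pole: residue = g'(a); g'(7/2) = -1/10, so the residue is -1/10.


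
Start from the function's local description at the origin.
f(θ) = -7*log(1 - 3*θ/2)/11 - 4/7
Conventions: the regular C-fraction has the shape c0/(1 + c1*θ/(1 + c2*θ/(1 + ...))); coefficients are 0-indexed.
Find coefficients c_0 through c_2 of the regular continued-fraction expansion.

The regular C-fraction coefficients are [-4/7, 147/88, -213/88].

Taylor coefficients (expand at 0): a_0 = -4/7, a_1 = 21/22, a_2 = 63/88.
c0 = a_0 = -4/7. Peel one level at a time: if S = 1 + c*θ/S' with S'(0) = 1, then c is the θ-coefficient of S and S' = c*θ/(S - 1).
S_1 = c0/f = 1 + (147/88)*θ + (31311/7744)*θ^2 + ...; c1 = 147/88.
S_2 = c1*θ/(S_1 - 1) = 1 + (-213/88)*θ + ...; c2 = -213/88.


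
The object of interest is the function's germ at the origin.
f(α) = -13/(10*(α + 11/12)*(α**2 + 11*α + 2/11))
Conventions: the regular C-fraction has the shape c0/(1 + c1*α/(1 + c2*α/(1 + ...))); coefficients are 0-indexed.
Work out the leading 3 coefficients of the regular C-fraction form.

The regular C-fraction coefficients are [-39/5, 1355/22, -1573/1355].

Taylor coefficients (expand at 0): a_0 = -39/5, a_1 = 10569/22, a_2 = -70255341/2420.
c0 = a_0 = -39/5. Peel one level at a time: if S = 1 + c*α/S' with S'(0) = 1, then c is the α-coefficient of S and S' = c*α/(S - 1).
S_1 = c0/f = 1 + (1355/22)*α + (143/2)*α^2 + ...; c1 = 1355/22.
S_2 = c1*α/(S_1 - 1) = 1 + (-1573/1355)*α + ...; c2 = -1573/1355.


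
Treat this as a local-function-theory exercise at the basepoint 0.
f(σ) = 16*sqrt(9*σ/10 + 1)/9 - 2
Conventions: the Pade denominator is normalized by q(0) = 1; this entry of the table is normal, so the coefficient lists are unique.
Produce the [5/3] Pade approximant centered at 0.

The Pade approximant has numerator coefficients [-2/9, 37/80, 1413/1600, 4293/12800, 729/32000, -6561/12800000]; denominator coefficients [1, 243/160, 2187/3200, 2187/25600].

Taylor coefficients needed (expand at 0): a_0 = -2/9, a_1 = 4/5, a_2 = -9/50, a_3 = 81/1000, a_4 = -729/16000, a_5 = 45927/1600000, a_6 = -1240029/64000000, a_7 = 17537553/1280000000, a_8 = -2051893701/204800000000.
Write the denominator as Q(σ) = 1 + q1*σ + q2*σ^2 + q3*σ^3. Requiring Q*f - P = O(σ^9) with deg P <= 5 kills the coefficients of σ^6..σ^8 in Q*f:
  σ^6: a_6 + q1*a_5 + q2*a_4 + q3*a_3 = 0, i.e. -1240029/64000000 + (45927/1600000)*q1 + (-729/16000)*q2 + (81/1000)*q3 = 0.
  σ^7: a_7 + q1*a_6 + q2*a_5 + q3*a_4 = 0, i.e. 17537553/1280000000 + (-1240029/64000000)*q1 + (45927/1600000)*q2 + (-729/16000)*q3 = 0.
  σ^8: a_8 + q1*a_7 + q2*a_6 + q3*a_5 = 0, i.e. -2051893701/204800000000 + (17537553/1280000000)*q1 + (-1240029/64000000)*q2 + (45927/1600000)*q3 = 0.
Solving this linear system: q1 = 243/160, q2 = 2187/3200, q3 = 2187/25600.
The numerator is Q*f truncated at degree 5: P0 = a_0 = -2/9; P1 = a_1 + q1*a_0 = 37/80; P2 = a_2 + q1*a_1 + q2*a_0 = 1413/1600; P3 = a_3 + q1*a_2 + q2*a_1 + q3*a_0 = 4293/12800; P4 = a_4 + q1*a_3 + q2*a_2 + q3*a_1 = 729/32000; P5 = a_5 + q1*a_4 + q2*a_3 + q3*a_2 = -6561/12800000.


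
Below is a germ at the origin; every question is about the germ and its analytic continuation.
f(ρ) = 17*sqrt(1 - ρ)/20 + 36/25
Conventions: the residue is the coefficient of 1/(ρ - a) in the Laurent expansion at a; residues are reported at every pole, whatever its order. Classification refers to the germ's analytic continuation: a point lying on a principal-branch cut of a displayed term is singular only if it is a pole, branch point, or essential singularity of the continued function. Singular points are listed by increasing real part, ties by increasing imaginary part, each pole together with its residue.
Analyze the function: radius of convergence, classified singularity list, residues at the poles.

Radius of convergence at 0: 1.
At 1: an algebraic (square-root) branch point.

Branch term (17/20)*sqrt(1 - ρ/(1)): its argument vanishes at ρ = 1, a square-root branch point, modulus 1.
The radius of convergence is the smallest modulus among the singular points: 1.


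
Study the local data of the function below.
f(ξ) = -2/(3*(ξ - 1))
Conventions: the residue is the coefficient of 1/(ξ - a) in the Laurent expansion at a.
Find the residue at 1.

At the order-1 pole 1 set g(ξ) = (ξ - (1))*f(ξ) = -2/3.
Simple pole: residue = g(a) at a = 1, which is -2/3.

The residue is -2/3.


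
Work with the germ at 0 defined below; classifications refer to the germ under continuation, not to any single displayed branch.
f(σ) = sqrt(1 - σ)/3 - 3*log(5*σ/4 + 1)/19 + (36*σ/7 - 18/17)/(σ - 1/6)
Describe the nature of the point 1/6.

The denominator factor σ - 1/6 vanishes at 1/6 and appears to the power 1; the numerator there equals -24/119, nonzero, and no other factor vanishes.
The branch terms are analytic at this point.
Hence a pole whose order is the multiplicity, 1.

The point is a pole of order 1.


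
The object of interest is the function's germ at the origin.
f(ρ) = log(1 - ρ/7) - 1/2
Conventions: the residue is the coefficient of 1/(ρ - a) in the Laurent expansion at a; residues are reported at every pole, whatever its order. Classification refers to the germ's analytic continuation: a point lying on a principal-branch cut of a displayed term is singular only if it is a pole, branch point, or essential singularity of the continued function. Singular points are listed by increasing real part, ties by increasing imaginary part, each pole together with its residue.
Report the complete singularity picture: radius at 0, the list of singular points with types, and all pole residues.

Radius of convergence at 0: 7.
At 7: a logarithmic branch point.

Branch term (1)*log(1 - ρ/(7)): its argument vanishes at ρ = 7, a logarithmic branch point, modulus 7.
The radius of convergence is the smallest modulus among the singular points: 7.


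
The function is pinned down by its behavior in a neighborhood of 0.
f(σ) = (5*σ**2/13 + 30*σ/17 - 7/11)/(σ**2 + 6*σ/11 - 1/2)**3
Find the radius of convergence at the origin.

The radius of convergence is -3/11 + (1/22)*sqrt(278).

Denominator factor (σ**2 + 6*σ/11 - 1/2)^3: discriminant 278/121, real irrational roots -3/11 + (1/22)*sqrt(278) and -3/11 - (1/22)*sqrt(278); poles of order 3, moduli -3/11 + (1/22)*sqrt(278) and 3/11 + (1/22)*sqrt(278).
The radius of convergence is the smallest modulus among the singular points: -3/11 + (1/22)*sqrt(278).


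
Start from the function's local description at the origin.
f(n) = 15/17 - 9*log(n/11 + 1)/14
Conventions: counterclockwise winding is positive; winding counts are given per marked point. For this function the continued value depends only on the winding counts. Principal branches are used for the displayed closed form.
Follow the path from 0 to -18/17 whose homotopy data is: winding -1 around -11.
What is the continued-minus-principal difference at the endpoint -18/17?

Continued minus principal equals (9/7)*pi*i.

The rational part is single-valued and drops out of the difference; each branch term changes only by its own monodromy.
(-9/14)*log(1 - n/(-11)): each positive loop around -11 adds 2*pi*i to the log, so winding -1 contributes (-9/14)*(-1)*2*pi*i = (9/7)*pi*i.
Summing the contributions at n = -18/17 gives (9/7)*pi*i.


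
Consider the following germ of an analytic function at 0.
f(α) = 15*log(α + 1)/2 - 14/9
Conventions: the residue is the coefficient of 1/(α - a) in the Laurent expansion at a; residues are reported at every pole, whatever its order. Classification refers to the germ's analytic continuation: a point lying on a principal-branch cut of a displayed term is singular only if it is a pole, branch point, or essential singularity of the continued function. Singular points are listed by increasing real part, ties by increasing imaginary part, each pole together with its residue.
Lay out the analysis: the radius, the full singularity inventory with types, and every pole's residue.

Branch term (15/2)*log(1 - α/(-1)): its argument vanishes at α = -1, a logarithmic branch point, modulus 1.
The radius of convergence is the smallest modulus among the singular points: 1.

Radius of convergence at 0: 1.
At -1: a logarithmic branch point.


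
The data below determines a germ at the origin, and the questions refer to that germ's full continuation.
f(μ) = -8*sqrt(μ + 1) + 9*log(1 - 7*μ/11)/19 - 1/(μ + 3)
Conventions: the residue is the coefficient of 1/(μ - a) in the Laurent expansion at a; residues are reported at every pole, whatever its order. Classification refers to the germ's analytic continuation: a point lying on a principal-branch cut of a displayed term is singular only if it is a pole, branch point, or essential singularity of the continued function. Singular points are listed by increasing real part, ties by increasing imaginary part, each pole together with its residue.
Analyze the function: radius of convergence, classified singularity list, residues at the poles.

Radius of convergence at 0: 1.
At -3: a pole of order 1; residue -1.
At -1: an algebraic (square-root) branch point.
At 11/7: a logarithmic branch point.

Denominator factor (μ + 3): pole of order 1 at -3, modulus 3.
Branch term (-8)*sqrt(1 - μ/(-1)): its argument vanishes at μ = -1, a square-root branch point, modulus 1.
Branch term (9/19)*log(1 - μ/(11/7)): its argument vanishes at μ = 11/7, a logarithmic branch point, modulus 11/7.
The radius of convergence is the smallest modulus among the singular points: 1.
The branch terms are analytic at -3 and contribute nothing to the residue; only the rational part matters.
At the order-1 pole -3 set g(μ) = (μ - (-3))*(rational part) = -1.
Simple pole: residue = g(a) at a = -3, which is -1.
List the singular points by increasing real part (a conjugate pair: the negative imaginary part first).


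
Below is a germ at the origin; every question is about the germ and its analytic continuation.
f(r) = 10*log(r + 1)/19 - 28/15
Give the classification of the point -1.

The term (10/19)*log(1 - r/(-1)) has argument 1 - -1/(-1) = 0 at -1: a logarithmic (infinitely-sheeted) branch point; the remaining terms are analytic or single-valued there.

The point is a logarithmic branch point.


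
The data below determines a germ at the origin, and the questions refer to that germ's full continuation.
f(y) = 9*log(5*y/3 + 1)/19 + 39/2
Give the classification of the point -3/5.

The point is a logarithmic branch point.

The term (9/19)*log(1 - y/(-3/5)) has argument 1 - -3/5/(-3/5) = 0 at -3/5: a logarithmic (infinitely-sheeted) branch point; the remaining terms are analytic or single-valued there.


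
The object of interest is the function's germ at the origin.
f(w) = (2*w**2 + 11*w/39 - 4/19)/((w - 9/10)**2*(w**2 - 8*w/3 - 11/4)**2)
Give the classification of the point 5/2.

The point is a regular point.

Denominator factors: w - 9/10 = 8/5 at w = 5/2; w**2 - 8*w/3 - 11/4 = -19/6 at w = 5/2 — none vanishes.
So the germ continues analytically to 5/2.


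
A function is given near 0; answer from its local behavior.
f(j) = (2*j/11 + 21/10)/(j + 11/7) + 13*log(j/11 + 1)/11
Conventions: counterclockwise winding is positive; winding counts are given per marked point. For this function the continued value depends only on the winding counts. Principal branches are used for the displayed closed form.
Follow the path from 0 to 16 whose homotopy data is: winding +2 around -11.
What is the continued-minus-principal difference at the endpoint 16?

The rational part is single-valued and drops out of the difference; each branch term changes only by its own monodromy.
(13/11)*log(1 - j/(-11)): each positive loop around -11 adds 2*pi*i to the log, so winding +2 contributes (13/11)*(2)*2*pi*i = (52/11)*pi*i.
Summing the contributions at j = 16 gives (52/11)*pi*i.

Continued minus principal equals (52/11)*pi*i.


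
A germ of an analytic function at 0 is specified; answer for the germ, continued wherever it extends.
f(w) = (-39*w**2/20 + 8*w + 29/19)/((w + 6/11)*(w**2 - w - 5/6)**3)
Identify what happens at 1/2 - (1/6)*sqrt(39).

The denominator factor w**2 - w - 5/6 vanishes at 1/2 - (1/6)*sqrt(39) and appears to the power 3; the numerator there equals 278/95 - (121/120)*sqrt(39), nonzero, and no other factor vanishes.
Hence a pole whose order is the multiplicity, 3.

The point is a pole of order 3.


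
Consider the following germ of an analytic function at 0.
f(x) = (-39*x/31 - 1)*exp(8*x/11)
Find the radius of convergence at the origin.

The factor exp(8*x/11) is entire and contributes no finite singular point.
The polynomial part has no poles.
No finite singular points: the Taylor series at 0 converges everywhere.

The radius of convergence is infinite.


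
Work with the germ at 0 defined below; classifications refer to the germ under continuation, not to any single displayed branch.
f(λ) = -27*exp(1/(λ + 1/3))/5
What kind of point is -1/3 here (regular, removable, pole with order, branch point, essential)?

The exponent 1/(λ - (-1/3)) has a pole at -1/3, so exp(1/(λ - (-1/3))) takes every nonzero value near it: an essential singularity (not a pole of any order).

The point is an essential singularity.


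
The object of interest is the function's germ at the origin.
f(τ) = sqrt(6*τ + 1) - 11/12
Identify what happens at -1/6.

The point is an algebraic (square-root) branch point.

The term (1)*sqrt(1 - τ/(-1/6)) has argument 1 - -1/6/(-1/6) = 0 at -1/6: a square-root (algebraic, two-sheeted) branch point; the remaining terms are analytic or single-valued there.


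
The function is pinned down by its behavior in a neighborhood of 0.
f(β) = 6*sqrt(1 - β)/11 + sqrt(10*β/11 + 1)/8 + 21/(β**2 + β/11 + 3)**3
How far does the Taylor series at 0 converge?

The radius of convergence is 1.

Denominator factor (β**2 + β/11 + 3)^3: discriminant -1451/121, complex-conjugate roots (-1/22) + ((1/22)*sqrt(1451))*i and (-1/22) - ((1/22)*sqrt(1451))*i; poles of order 3, moduli sqrt(3) and sqrt(3).
Branch term (1/8)*sqrt(1 - β/(-11/10)): its argument vanishes at β = -11/10, a square-root branch point, modulus 11/10.
Branch term (6/11)*sqrt(1 - β/(1)): its argument vanishes at β = 1, a square-root branch point, modulus 1.
The radius of convergence is the smallest modulus among the singular points: 1.


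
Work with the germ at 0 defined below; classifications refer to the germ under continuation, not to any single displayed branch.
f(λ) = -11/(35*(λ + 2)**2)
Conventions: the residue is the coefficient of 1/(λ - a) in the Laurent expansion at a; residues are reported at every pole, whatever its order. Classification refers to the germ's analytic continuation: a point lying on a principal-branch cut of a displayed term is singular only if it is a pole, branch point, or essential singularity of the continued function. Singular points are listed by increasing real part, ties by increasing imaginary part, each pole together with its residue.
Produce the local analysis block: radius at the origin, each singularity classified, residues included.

Radius of convergence at 0: 2.
At -2: a pole of order 2; residue 0.

Denominator factor (λ + 2)^2: pole of order 2 at -2, modulus 2.
The radius of convergence is the smallest modulus among the singular points: 2.
At the order-2 pole -2 set g(λ) = (λ - (-2))^2*f(λ) = -11/35.
Order-2 pole: residue = g'(a); g'(-2) = 0, so the residue is 0.


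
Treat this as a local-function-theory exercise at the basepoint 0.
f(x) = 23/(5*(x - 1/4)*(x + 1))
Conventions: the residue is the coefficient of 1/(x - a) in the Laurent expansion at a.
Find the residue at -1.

At the order-1 pole -1 set g(x) = (x - (-1))*f(x) = 23/(5*(x - 1/4)).
Simple pole: residue = g(a) at a = -1, which is -92/25.

The residue is -92/25.


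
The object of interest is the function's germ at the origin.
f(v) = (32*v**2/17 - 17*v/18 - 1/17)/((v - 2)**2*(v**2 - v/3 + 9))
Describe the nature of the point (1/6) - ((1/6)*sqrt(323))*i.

The denominator factor v**2 - v/3 + 9 vanishes at (1/6) - ((1/6)*sqrt(323))*i and appears to the power 1; the numerator there equals (-31309/1836) + ((97/1836)*sqrt(323))*i, nonzero, and no other factor vanishes.
Hence a pole whose order is the multiplicity, 1.

The point is a pole of order 1.


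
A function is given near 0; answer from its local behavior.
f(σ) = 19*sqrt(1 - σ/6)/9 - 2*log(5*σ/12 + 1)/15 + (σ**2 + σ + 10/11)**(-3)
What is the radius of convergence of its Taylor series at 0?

Denominator factor (σ**2 + σ + 10/11)^3: discriminant -29/11, complex-conjugate roots (-1/2) + ((1/22)*sqrt(319))*i and (-1/2) - ((1/22)*sqrt(319))*i; poles of order 3, moduli (1/11)*sqrt(110) and (1/11)*sqrt(110).
Branch term (19/9)*sqrt(1 - σ/(6)): its argument vanishes at σ = 6, a square-root branch point, modulus 6.
Branch term (-2/15)*log(1 - σ/(-12/5)): its argument vanishes at σ = -12/5, a logarithmic branch point, modulus 12/5.
The radius of convergence is the smallest modulus among the singular points: (1/11)*sqrt(110).

The radius of convergence is (1/11)*sqrt(110).


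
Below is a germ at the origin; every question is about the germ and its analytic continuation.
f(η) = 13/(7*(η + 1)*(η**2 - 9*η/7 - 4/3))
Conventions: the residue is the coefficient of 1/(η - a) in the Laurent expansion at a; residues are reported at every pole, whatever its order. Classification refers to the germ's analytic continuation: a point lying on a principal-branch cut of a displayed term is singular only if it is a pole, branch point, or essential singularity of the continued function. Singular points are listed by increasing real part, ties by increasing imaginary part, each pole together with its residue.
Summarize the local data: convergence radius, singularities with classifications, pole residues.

Radius of convergence at 0: -9/14 + (1/42)*sqrt(3081).
At -1: a pole of order 1; residue 39/20.
At 9/14 - (1/42)*sqrt(3081): a pole of order 1; residue -39/40 - (69/3160)*sqrt(3081).
At 9/14 + (1/42)*sqrt(3081): a pole of order 1; residue -39/40 + (69/3160)*sqrt(3081).

Denominator factor (η + 1): pole of order 1 at -1, modulus 1.
Denominator factor (η**2 - 9*η/7 - 4/3): discriminant 1027/147, real irrational roots 9/14 + (1/42)*sqrt(3081) and 9/14 - (1/42)*sqrt(3081); poles of order 1, moduli 9/14 + (1/42)*sqrt(3081) and -9/14 + (1/42)*sqrt(3081).
The radius of convergence is the smallest modulus among the singular points: -9/14 + (1/42)*sqrt(3081).
At the order-1 pole -1 set g(η) = (η - (-1))*f(η) = 13/(7*(η**2 - 9*η/7 - 4/3)).
Simple pole: residue = g(a) at a = -1, which is 39/20.
The factor η**2 - 9*η/7 - 4/3 splits as (η - a)(η - a') with a = 9/14 - (1/42)*sqrt(3081), a' = 9/14 + (1/42)*sqrt(3081). At the order-1 pole a set g(η) = (η - a)*f(η) = [13/(7*(η + 1))] / (η - a').
Simple pole: residue = g(a) at a = 9/14 - (1/42)*sqrt(3081), which is -39/40 - (69/3160)*sqrt(3081).
The factor η**2 - 9*η/7 - 4/3 splits as (η - a)(η - a') with a = 9/14 + (1/42)*sqrt(3081), a' = 9/14 - (1/42)*sqrt(3081). At the order-1 pole a set g(η) = (η - a)*f(η) = [13/(7*(η + 1))] / (η - a').
Simple pole: residue = g(a) at a = 9/14 + (1/42)*sqrt(3081), which is -39/40 + (69/3160)*sqrt(3081).
List the singular points by increasing real part (a conjugate pair: the negative imaginary part first).


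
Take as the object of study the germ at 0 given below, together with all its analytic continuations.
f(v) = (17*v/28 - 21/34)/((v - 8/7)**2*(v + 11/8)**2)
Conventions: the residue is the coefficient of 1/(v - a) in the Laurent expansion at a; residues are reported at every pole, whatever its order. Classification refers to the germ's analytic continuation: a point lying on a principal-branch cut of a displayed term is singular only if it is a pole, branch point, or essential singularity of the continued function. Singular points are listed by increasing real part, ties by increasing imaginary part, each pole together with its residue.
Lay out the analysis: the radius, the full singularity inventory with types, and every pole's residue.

Denominator factor (v - 8/7)^2: pole of order 2 at 8/7, modulus 8/7.
Denominator factor (v + 11/8)^2: pole of order 2 at -11/8, modulus 11/8.
The radius of convergence is the smallest modulus among the singular points: 8/7.
At the order-2 pole -11/8 set g(v) = (v - (-11/8))^2*f(v) = (17*v/28 - 21/34)/(v - 8/7)**2.
Order-2 pole: residue = g'(a); g'(-11/8) = -4108720/47654757, so the residue is -4108720/47654757.
At the order-2 pole 8/7 set g(v) = (v - (8/7))^2*f(v) = (17*v/28 - 21/34)/(v + 11/8)**2.
Order-2 pole: residue = g'(a); g'(8/7) = 4108720/47654757, so the residue is 4108720/47654757.
List the singular points by increasing real part (a conjugate pair: the negative imaginary part first).

Radius of convergence at 0: 8/7.
At -11/8: a pole of order 2; residue -4108720/47654757.
At 8/7: a pole of order 2; residue 4108720/47654757.


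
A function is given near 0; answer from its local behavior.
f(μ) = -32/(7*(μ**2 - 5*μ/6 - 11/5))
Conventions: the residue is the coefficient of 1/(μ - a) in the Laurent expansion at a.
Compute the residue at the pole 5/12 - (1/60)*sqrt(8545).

The residue is (192/11963)*sqrt(8545).

The factor μ**2 - 5*μ/6 - 11/5 splits as (μ - a)(μ - a') with a = 5/12 - (1/60)*sqrt(8545), a' = 5/12 + (1/60)*sqrt(8545). At the order-1 pole a set g(μ) = (μ - a)*f(μ) = [-32/7] / (μ - a').
Simple pole: residue = g(a) at a = 5/12 - (1/60)*sqrt(8545), which is (192/11963)*sqrt(8545).


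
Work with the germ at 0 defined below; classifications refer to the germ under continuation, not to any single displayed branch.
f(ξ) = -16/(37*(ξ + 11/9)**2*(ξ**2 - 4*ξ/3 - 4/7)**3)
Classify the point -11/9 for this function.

The point is a pole of order 2.

The denominator factor ξ + 11/9 vanishes at -11/9 and appears to the power 2; the numerator there equals -16/37, nonzero, and no other factor vanishes.
Hence a pole whose order is the multiplicity, 2.


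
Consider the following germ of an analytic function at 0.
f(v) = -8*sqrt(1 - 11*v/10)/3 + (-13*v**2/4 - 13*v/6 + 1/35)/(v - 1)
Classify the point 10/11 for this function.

The term (-8/3)*sqrt(1 - v/(10/11)) has argument 1 - 10/11/(10/11) = 0 at 10/11: a square-root (algebraic, two-sheeted) branch point; the remaining terms are analytic or single-valued there.

The point is an algebraic (square-root) branch point.
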